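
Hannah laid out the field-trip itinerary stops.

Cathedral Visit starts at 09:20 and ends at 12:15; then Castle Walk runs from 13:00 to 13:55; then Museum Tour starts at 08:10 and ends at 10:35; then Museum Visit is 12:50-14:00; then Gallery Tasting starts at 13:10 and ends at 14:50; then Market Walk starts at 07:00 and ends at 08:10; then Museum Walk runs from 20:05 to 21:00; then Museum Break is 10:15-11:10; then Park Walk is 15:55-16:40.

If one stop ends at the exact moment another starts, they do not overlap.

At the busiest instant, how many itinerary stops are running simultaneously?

3

Sort all start/end points and keep a running count:
07:00 start Market Walk → 1
08:10 end Market Walk → 0
08:10 start Museum Tour → 1
09:20 start Cathedral Visit → 2
10:15 start Museum Break → 3
10:35 end Museum Tour → 2
11:10 end Museum Break → 1
12:15 end Cathedral Visit → 0
12:50 start Museum Visit → 1
13:00 start Castle Walk → 2
13:10 start Gallery Tasting → 3
13:55 end Castle Walk → 2
14:00 end Museum Visit → 1
14:50 end Gallery Tasting → 0
15:55 start Park Walk → 1
16:40 end Park Walk → 0
20:05 start Museum Walk → 1
21:00 end Museum Walk → 0
Peak is 3, at 10:15 (Cathedral Visit, Museum Break, Museum Tour).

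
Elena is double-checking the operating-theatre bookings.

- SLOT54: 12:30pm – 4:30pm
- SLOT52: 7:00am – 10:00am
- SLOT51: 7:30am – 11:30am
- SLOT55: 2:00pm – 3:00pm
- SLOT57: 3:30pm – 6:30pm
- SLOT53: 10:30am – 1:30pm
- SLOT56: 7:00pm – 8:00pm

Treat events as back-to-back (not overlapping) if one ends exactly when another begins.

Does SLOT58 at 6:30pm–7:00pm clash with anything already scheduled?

No — it doesn't clash with anything

SLOT52: ends 10:00am at or before SLOT58 starts 6:30pm → clear.
SLOT51: ends 11:30am at or before SLOT58 starts 6:30pm → clear.
SLOT53: ends 1:30pm at or before SLOT58 starts 6:30pm → clear.
SLOT54: ends 4:30pm at or before SLOT58 starts 6:30pm → clear.
SLOT55: ends 3:00pm at or before SLOT58 starts 6:30pm → clear.
SLOT57: ends 6:30pm at or before SLOT58 starts 6:30pm → clear.
SLOT56: starts 7:00pm at or after SLOT58 ends 7:00pm → clear.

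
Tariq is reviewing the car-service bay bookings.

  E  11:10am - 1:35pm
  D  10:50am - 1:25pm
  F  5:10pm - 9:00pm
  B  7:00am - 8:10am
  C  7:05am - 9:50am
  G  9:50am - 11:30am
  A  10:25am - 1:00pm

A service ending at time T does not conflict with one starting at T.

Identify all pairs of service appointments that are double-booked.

A & D, A & E, A & G, B & C, D & E, D & G, E & G

Sorted by start: B, C, G, A, D, E, F.
C starts before B ends → B and C overlap.
G starts after B ends; B is clear from here.
G starts exactly when C ends (back-to-back, no overlap); C is clear from here.
A starts before G ends → G and A overlap.
D starts before G ends → G and D overlap.
E starts before G ends → G and E overlap.
F starts after G ends.
D starts before A ends → A and D overlap.
E starts before A ends → A and E overlap.
F starts after A ends.
E starts before D ends → D and E overlap.
F starts after D ends.
F starts after E ends.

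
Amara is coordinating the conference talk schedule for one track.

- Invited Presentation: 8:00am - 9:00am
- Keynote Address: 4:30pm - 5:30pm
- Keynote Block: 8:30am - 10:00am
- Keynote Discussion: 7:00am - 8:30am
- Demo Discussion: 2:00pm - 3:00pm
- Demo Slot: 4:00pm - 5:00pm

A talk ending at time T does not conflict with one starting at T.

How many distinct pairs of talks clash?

3

Sorted by start: Keynote Discussion, Invited Presentation, Keynote Block, Demo Discussion, Demo Slot, Keynote Address.
Invited Presentation starts before Keynote Discussion ends → Keynote Discussion and Invited Presentation overlap.
Keynote Block starts exactly when Keynote Discussion ends (back-to-back, no overlap) — done with Keynote Discussion.
Keynote Block starts before Invited Presentation ends → Invited Presentation and Keynote Block overlap.
Demo Discussion starts after Invited Presentation ends — done with Invited Presentation.
Demo Discussion starts after Keynote Block ends — done with Keynote Block.
Demo Slot starts after Demo Discussion ends — done with Demo Discussion.
Keynote Address starts before Demo Slot ends → Demo Slot and Keynote Address overlap.
Overlapping pairs: Demo Slot & Keynote Address, Invited Presentation & Keynote Block, Invited Presentation & Keynote Discussion — 3 in total.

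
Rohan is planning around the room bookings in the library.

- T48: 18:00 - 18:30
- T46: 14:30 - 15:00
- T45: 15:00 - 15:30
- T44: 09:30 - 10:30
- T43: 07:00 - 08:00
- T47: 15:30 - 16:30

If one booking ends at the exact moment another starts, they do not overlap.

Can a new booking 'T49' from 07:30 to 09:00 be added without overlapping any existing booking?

No — it overlaps T43

T43: starts 07:00 before T49 ends 09:00, and ends 08:00 after T49 starts 07:30 → overlap.
T44: starts 09:30 at or after T49 ends 09:00 → clear.
T46: starts 14:30 at or after T49 ends 09:00 → clear.
T45: starts 15:00 at or after T49 ends 09:00 → clear.
T47: starts 15:30 at or after T49 ends 09:00 → clear.
T48: starts 18:00 at or after T49 ends 09:00 → clear.
T49 overlaps T43.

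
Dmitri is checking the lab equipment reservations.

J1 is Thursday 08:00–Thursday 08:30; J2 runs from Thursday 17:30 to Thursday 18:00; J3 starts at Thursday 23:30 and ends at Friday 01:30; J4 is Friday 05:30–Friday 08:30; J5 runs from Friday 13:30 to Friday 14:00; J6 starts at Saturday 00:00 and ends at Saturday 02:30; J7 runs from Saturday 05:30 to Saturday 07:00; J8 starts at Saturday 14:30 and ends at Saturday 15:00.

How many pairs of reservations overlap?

0

Sorted by start: J1, J2, J3, J4, J5, J6, J7, J8.
J2 starts after J1 ends — done with J1.
J3 starts after J2 ends — done with J2.
J4 starts after J3 ends — done with J3.
J5 starts after J4 ends — done with J4.
J6 starts after J5 ends — done with J5.
J7 starts after J6 ends — done with J6.
J8 starts after J7 ends.
No pair overlaps.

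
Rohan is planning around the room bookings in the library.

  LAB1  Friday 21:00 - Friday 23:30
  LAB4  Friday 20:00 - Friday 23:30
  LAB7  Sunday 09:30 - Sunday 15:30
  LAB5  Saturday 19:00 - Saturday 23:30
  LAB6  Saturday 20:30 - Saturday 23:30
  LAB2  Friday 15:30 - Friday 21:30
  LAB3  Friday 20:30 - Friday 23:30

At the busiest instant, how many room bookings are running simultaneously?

4

Sort all start/end points and keep a running count:
Friday 15:30 start LAB2 → 1
Friday 20:00 start LAB4 → 2
Friday 20:30 start LAB3 → 3
Friday 21:00 start LAB1 → 4
Friday 21:30 end LAB2 → 3
Friday 23:30 end LAB1 → 2
Friday 23:30 end LAB3 → 1
Friday 23:30 end LAB4 → 0
Saturday 19:00 start LAB5 → 1
Saturday 20:30 start LAB6 → 2
Saturday 23:30 end LAB5 → 1
Saturday 23:30 end LAB6 → 0
Sunday 09:30 start LAB7 → 1
Sunday 15:30 end LAB7 → 0
Peak is 4, at Friday 21:00 (LAB1, LAB2, LAB3, LAB4).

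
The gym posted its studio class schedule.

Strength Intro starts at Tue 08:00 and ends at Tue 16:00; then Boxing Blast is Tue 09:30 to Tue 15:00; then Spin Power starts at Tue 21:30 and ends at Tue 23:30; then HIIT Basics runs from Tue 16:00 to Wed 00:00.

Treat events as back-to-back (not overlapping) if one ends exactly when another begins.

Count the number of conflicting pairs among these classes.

Two intervals overlap when each starts before the other ends.
Sorted by start: Strength Intro, Boxing Blast, HIIT Basics, Spin Power.
Boxing Blast starts before Strength Intro ends → Strength Intro and Boxing Blast overlap.
HIIT Basics starts exactly when Strength Intro ends (back-to-back, no overlap); Strength Intro is clear from here.
HIIT Basics starts after Boxing Blast ends; Boxing Blast is clear from here.
Spin Power starts before HIIT Basics ends → HIIT Basics and Spin Power overlap.
Overlapping pairs: Boxing Blast & Strength Intro, HIIT Basics & Spin Power — 2 in total.

2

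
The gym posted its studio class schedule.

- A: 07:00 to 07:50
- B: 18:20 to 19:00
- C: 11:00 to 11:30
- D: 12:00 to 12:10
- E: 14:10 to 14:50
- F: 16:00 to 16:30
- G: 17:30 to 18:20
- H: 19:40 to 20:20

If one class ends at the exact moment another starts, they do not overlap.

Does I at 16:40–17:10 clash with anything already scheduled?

No — it doesn't clash with anything

A: ends 07:50 at or before I starts 16:40 → clear.
C: ends 11:30 at or before I starts 16:40 → clear.
D: ends 12:10 at or before I starts 16:40 → clear.
E: ends 14:50 at or before I starts 16:40 → clear.
F: ends 16:30 at or before I starts 16:40 → clear.
G: starts 17:30 at or after I ends 17:10 → clear.
B: starts 18:20 at or after I ends 17:10 → clear.
H: starts 19:40 at or after I ends 17:10 → clear.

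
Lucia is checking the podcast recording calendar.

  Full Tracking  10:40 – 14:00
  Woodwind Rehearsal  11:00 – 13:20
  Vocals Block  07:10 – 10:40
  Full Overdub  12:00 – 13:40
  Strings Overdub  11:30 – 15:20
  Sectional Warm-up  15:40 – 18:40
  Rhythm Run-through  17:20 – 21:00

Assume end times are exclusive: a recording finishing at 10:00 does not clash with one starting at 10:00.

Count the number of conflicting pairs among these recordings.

7

Sorted by start: Vocals Block, Full Tracking, Woodwind Rehearsal, Strings Overdub, Full Overdub, Sectional Warm-up, Rhythm Run-through.
Full Tracking starts exactly when Vocals Block ends (back-to-back, no overlap); Vocals Block is clear from here.
Woodwind Rehearsal starts before Full Tracking ends → Full Tracking and Woodwind Rehearsal overlap.
Strings Overdub starts before Full Tracking ends → Full Tracking and Strings Overdub overlap.
Full Overdub starts before Full Tracking ends → Full Tracking and Full Overdub overlap.
Sectional Warm-up starts after Full Tracking ends; Full Tracking is clear from here.
Strings Overdub starts before Woodwind Rehearsal ends → Woodwind Rehearsal and Strings Overdub overlap.
Full Overdub starts before Woodwind Rehearsal ends → Woodwind Rehearsal and Full Overdub overlap.
Sectional Warm-up starts after Woodwind Rehearsal ends; Woodwind Rehearsal is clear from here.
Full Overdub starts before Strings Overdub ends → Strings Overdub and Full Overdub overlap.
Sectional Warm-up starts after Strings Overdub ends; Strings Overdub is clear from here.
Sectional Warm-up starts after Full Overdub ends; Full Overdub is clear from here.
Rhythm Run-through starts before Sectional Warm-up ends → Sectional Warm-up and Rhythm Run-through overlap.
Overlapping pairs: Full Overdub & Full Tracking, Full Overdub & Strings Overdub, Full Overdub & Woodwind Rehearsal, Full Tracking & Strings Overdub, Full Tracking & Woodwind Rehearsal, Rhythm Run-through & Sectional Warm-up, Strings Overdub & Woodwind Rehearsal — 7 in total.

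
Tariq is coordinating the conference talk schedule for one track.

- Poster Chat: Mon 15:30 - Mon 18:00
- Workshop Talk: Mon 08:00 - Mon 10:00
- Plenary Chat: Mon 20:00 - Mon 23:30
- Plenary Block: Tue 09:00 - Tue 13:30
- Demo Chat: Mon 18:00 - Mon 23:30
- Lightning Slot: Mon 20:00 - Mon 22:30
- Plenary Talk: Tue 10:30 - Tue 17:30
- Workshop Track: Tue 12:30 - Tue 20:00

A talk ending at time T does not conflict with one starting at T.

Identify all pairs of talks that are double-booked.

Demo Chat & Lightning Slot, Demo Chat & Plenary Chat, Lightning Slot & Plenary Chat, Plenary Block & Plenary Talk, Plenary Block & Workshop Track, Plenary Talk & Workshop Track

Sorted by start: Workshop Talk, Poster Chat, Demo Chat, Plenary Chat, Lightning Slot, Plenary Block, Plenary Talk, Workshop Track.
Poster Chat starts after Workshop Talk ends; Workshop Talk is clear from here.
Demo Chat starts exactly when Poster Chat ends (back-to-back, no overlap); Poster Chat is clear from here.
Plenary Chat starts before Demo Chat ends → Demo Chat and Plenary Chat overlap.
Lightning Slot starts before Demo Chat ends → Demo Chat and Lightning Slot overlap.
Plenary Block starts after Demo Chat ends; Demo Chat is clear from here.
Lightning Slot starts before Plenary Chat ends → Plenary Chat and Lightning Slot overlap.
Plenary Block starts after Plenary Chat ends; Plenary Chat is clear from here.
Plenary Block starts after Lightning Slot ends; Lightning Slot is clear from here.
Plenary Talk starts before Plenary Block ends → Plenary Block and Plenary Talk overlap.
Workshop Track starts before Plenary Block ends → Plenary Block and Workshop Track overlap.
Workshop Track starts before Plenary Talk ends → Plenary Talk and Workshop Track overlap.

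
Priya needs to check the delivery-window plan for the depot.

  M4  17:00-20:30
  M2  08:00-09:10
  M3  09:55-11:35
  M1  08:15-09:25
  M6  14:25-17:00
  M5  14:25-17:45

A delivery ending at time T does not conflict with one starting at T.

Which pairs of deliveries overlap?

M1 & M2, M4 & M5, M5 & M6

Sorted by start: M2, M1, M3, M5, M6, M4.
M1 starts before M2 ends → M2 and M1 overlap.
M3 starts after M2 ends; M2 is clear from here.
M3 starts after M1 ends; M1 is clear from here.
M5 starts after M3 ends; M3 is clear from here.
M6 starts before M5 ends → M5 and M6 overlap.
M4 starts before M5 ends → M5 and M4 overlap.
M4 starts exactly when M6 ends (back-to-back, no overlap).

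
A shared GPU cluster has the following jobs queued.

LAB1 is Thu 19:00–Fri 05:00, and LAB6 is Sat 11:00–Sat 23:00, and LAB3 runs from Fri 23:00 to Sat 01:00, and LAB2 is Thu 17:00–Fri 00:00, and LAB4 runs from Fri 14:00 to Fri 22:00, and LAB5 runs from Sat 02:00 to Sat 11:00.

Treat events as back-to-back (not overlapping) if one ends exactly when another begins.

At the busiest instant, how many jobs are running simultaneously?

Sweep the timeline, counting +1 at each start and −1 at each end (ends before starts at a tie):
Thu 17:00 start LAB2 → 1
Thu 19:00 start LAB1 → 2
Fri 00:00 end LAB2 → 1
Fri 05:00 end LAB1 → 0
Fri 14:00 start LAB4 → 1
Fri 22:00 end LAB4 → 0
Fri 23:00 start LAB3 → 1
Sat 01:00 end LAB3 → 0
Sat 02:00 start LAB5 → 1
Sat 11:00 end LAB5 → 0
Sat 11:00 start LAB6 → 1
Sat 23:00 end LAB6 → 0
Peak is 2, at Thu 19:00 (LAB1, LAB2).

2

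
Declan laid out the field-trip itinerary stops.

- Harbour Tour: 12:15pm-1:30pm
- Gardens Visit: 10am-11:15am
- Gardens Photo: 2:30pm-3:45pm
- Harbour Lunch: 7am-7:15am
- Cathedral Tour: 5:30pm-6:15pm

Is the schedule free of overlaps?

Sorted by start: Harbour Lunch, Gardens Visit, Harbour Tour, Gardens Photo, Cathedral Tour.
Gardens Visit starts after Harbour Lunch ends — done with Harbour Lunch.
Harbour Tour starts after Gardens Visit ends — done with Gardens Visit.
Gardens Photo starts after Harbour Tour ends — done with Harbour Tour.
Cathedral Tour starts after Gardens Photo ends.
Every pair is clear; the schedule has no overlaps.

Yes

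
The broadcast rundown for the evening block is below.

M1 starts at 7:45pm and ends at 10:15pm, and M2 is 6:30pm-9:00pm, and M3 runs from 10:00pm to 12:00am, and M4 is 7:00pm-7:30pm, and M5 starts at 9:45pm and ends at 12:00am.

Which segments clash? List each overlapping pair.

M1 & M2, M1 & M3, M1 & M5, M2 & M4, M3 & M5

Two intervals overlap when each starts before the other ends.
Sorted by start: M2, M4, M1, M5, M3.
M4 starts before M2 ends → M2 and M4 overlap.
M1 starts before M2 ends → M2 and M1 overlap.
M5 starts after M2 ends, so nothing later overlaps M2 either.
M1 starts after M4 ends, so nothing later overlaps M4 either.
M5 starts before M1 ends → M1 and M5 overlap.
M3 starts before M1 ends → M1 and M3 overlap.
M3 starts before M5 ends → M5 and M3 overlap.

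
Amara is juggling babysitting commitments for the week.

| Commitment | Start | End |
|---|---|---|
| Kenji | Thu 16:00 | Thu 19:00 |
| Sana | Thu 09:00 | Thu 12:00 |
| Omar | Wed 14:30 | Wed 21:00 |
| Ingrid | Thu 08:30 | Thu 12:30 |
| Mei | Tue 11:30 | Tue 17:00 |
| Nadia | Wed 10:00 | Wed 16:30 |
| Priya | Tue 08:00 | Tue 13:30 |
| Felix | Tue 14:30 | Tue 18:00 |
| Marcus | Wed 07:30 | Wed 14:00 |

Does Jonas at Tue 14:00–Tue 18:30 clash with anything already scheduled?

Yes — it overlaps Felix, Mei

Priya: ends Tue 13:30 at or before Jonas starts Tue 14:00 → clear.
Mei: starts Tue 11:30 before Jonas ends Tue 18:30, and ends Tue 17:00 after Jonas starts Tue 14:00 → overlap.
Felix: starts Tue 14:30 before Jonas ends Tue 18:30, and ends Tue 18:00 after Jonas starts Tue 14:00 → overlap.
Marcus: starts Wed 07:30 at or after Jonas ends Tue 18:30 → clear.
Nadia: starts Wed 10:00 at or after Jonas ends Tue 18:30 → clear.
Omar: starts Wed 14:30 at or after Jonas ends Tue 18:30 → clear.
Ingrid: starts Thu 08:30 at or after Jonas ends Tue 18:30 → clear.
Sana: starts Thu 09:00 at or after Jonas ends Tue 18:30 → clear.
Kenji: starts Thu 16:00 at or after Jonas ends Tue 18:30 → clear.
Jonas overlaps Mei, Felix.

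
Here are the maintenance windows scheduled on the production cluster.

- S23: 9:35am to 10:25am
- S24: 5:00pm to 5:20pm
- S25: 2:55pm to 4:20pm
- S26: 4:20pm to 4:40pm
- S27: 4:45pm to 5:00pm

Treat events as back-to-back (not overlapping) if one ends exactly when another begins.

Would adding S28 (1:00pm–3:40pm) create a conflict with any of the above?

Yes — it overlaps S25

S23: ends 10:25am at or before S28 starts 1:00pm → clear.
S25: starts 2:55pm before S28 ends 3:40pm, and ends 4:20pm after S28 starts 1:00pm → overlap.
S26: starts 4:20pm at or after S28 ends 3:40pm → clear.
S27: starts 4:45pm at or after S28 ends 3:40pm → clear.
S24: starts 5:00pm at or after S28 ends 3:40pm → clear.
S28 overlaps S25.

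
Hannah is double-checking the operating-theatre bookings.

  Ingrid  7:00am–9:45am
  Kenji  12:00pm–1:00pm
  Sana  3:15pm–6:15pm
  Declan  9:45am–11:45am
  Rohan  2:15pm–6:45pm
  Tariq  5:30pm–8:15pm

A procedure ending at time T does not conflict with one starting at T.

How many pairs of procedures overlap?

Sorted by start: Ingrid, Declan, Kenji, Rohan, Sana, Tariq.
Declan starts exactly when Ingrid ends (back-to-back, no overlap), so nothing later overlaps Ingrid either.
Kenji starts after Declan ends, so nothing later overlaps Declan either.
Rohan starts after Kenji ends, so nothing later overlaps Kenji either.
Sana starts before Rohan ends → Rohan and Sana overlap.
Tariq starts before Rohan ends → Rohan and Tariq overlap.
Tariq starts before Sana ends → Sana and Tariq overlap.
Overlapping pairs: Rohan & Sana, Rohan & Tariq, Sana & Tariq — 3 in total.

3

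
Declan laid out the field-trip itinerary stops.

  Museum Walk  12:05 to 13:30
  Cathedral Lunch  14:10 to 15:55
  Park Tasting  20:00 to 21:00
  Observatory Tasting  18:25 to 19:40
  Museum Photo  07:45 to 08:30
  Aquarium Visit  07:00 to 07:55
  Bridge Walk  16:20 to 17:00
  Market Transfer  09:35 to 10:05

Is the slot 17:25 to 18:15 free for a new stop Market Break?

Aquarium Visit: ends 07:55 at or before Market Break starts 17:25 → clear.
Museum Photo: ends 08:30 at or before Market Break starts 17:25 → clear.
Market Transfer: ends 10:05 at or before Market Break starts 17:25 → clear.
Museum Walk: ends 13:30 at or before Market Break starts 17:25 → clear.
Cathedral Lunch: ends 15:55 at or before Market Break starts 17:25 → clear.
Bridge Walk: ends 17:00 at or before Market Break starts 17:25 → clear.
Observatory Tasting: starts 18:25 at or after Market Break ends 18:15 → clear.
Park Tasting: starts 20:00 at or after Market Break ends 18:15 → clear.

Yes — the slot is free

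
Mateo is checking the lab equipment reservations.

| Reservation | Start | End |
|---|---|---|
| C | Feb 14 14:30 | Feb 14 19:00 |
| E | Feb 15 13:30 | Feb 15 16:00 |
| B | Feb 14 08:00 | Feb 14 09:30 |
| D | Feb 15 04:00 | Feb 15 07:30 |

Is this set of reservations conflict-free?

Yes

Sorted by start: B, C, D, E.
C starts after B ends — done with B.
D starts after C ends — done with C.
E starts after D ends.
Every pair is clear; the schedule has no overlaps.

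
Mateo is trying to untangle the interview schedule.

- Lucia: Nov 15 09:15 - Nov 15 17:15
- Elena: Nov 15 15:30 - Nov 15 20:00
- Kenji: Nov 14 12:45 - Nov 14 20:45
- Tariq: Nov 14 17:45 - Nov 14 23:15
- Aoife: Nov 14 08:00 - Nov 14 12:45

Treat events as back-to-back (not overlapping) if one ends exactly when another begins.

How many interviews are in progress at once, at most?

Sort all start/end points and keep a running count:
Nov 14 08:00 start Aoife → 1
Nov 14 12:45 end Aoife → 0
Nov 14 12:45 start Kenji → 1
Nov 14 17:45 start Tariq → 2
Nov 14 20:45 end Kenji → 1
Nov 14 23:15 end Tariq → 0
Nov 15 09:15 start Lucia → 1
Nov 15 15:30 start Elena → 2
Nov 15 17:15 end Lucia → 1
Nov 15 20:00 end Elena → 0
Peak is 2, at Nov 14 17:45 (Kenji, Tariq).

2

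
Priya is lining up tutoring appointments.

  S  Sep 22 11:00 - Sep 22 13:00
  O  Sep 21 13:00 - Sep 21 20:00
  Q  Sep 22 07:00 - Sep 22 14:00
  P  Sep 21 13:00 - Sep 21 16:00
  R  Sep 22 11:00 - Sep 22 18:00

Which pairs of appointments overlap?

O & P, Q & R, Q & S, R & S

Sorted by start: O, P, Q, R, S.
P starts before O ends → O and P overlap.
Q starts after O ends — done with O.
Q starts after P ends — done with P.
R starts before Q ends → Q and R overlap.
S starts before Q ends → Q and S overlap.
S starts before R ends → R and S overlap.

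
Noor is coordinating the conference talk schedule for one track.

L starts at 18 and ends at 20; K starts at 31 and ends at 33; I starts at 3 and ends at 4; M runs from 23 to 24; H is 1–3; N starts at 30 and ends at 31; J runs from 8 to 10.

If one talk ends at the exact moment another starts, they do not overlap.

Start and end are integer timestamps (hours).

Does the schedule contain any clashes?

Two intervals overlap when each starts before the other ends.
Sorted by start: H, I, J, L, M, N, K.
I starts exactly when H ends (back-to-back, no overlap), so nothing later overlaps H either.
J starts after I ends, so nothing later overlaps I either.
L starts after J ends, so nothing later overlaps J either.
M starts after L ends, so nothing later overlaps L either.
N starts after M ends, so nothing later overlaps M either.
K starts exactly when N ends (back-to-back, no overlap).
Every pair is clear; the schedule has no overlaps.

No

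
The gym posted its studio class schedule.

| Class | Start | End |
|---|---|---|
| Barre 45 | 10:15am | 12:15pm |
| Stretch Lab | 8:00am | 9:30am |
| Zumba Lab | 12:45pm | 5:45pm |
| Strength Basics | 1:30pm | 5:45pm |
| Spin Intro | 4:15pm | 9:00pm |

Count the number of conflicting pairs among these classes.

Check each pair: they overlap iff neither finishes before the other starts.
Sorted by start: Stretch Lab, Barre 45, Zumba Lab, Strength Basics, Spin Intro.
Barre 45 starts after Stretch Lab ends, so Stretch Lab has no further overlaps.
Zumba Lab starts after Barre 45 ends, so Barre 45 has no further overlaps.
Strength Basics starts before Zumba Lab ends → Zumba Lab and Strength Basics overlap.
Spin Intro starts before Zumba Lab ends → Zumba Lab and Spin Intro overlap.
Spin Intro starts before Strength Basics ends → Strength Basics and Spin Intro overlap.
Overlapping pairs: Spin Intro & Strength Basics, Spin Intro & Zumba Lab, Strength Basics & Zumba Lab — 3 in total.

3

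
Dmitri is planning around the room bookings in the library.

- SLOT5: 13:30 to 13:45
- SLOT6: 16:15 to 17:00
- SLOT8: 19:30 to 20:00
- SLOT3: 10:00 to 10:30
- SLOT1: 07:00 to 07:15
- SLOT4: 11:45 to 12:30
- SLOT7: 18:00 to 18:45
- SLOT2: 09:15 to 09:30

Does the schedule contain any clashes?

Check each pair: they overlap iff neither finishes before the other starts.
Sorted by start: SLOT1, SLOT2, SLOT3, SLOT4, SLOT5, SLOT6, SLOT7, SLOT8.
SLOT2 starts after SLOT1 ends — done with SLOT1.
SLOT3 starts after SLOT2 ends — done with SLOT2.
SLOT4 starts after SLOT3 ends — done with SLOT3.
SLOT5 starts after SLOT4 ends — done with SLOT4.
SLOT6 starts after SLOT5 ends — done with SLOT5.
SLOT7 starts after SLOT6 ends — done with SLOT6.
SLOT8 starts after SLOT7 ends.
Every pair is clear; the schedule has no overlaps.

No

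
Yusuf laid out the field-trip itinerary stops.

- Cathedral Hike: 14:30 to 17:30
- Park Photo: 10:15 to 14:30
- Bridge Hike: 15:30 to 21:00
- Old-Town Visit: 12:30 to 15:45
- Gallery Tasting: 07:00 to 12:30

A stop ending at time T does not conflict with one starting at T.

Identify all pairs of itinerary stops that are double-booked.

Two intervals overlap when each starts before the other ends.
Sorted by start: Gallery Tasting, Park Photo, Old-Town Visit, Cathedral Hike, Bridge Hike.
Park Photo starts before Gallery Tasting ends → Gallery Tasting and Park Photo overlap.
Old-Town Visit starts exactly when Gallery Tasting ends (back-to-back, no overlap), so nothing later overlaps Gallery Tasting either.
Old-Town Visit starts before Park Photo ends → Park Photo and Old-Town Visit overlap.
Cathedral Hike starts exactly when Park Photo ends (back-to-back, no overlap), so nothing later overlaps Park Photo either.
Cathedral Hike starts before Old-Town Visit ends → Old-Town Visit and Cathedral Hike overlap.
Bridge Hike starts before Old-Town Visit ends → Old-Town Visit and Bridge Hike overlap.
Bridge Hike starts before Cathedral Hike ends → Cathedral Hike and Bridge Hike overlap.

Bridge Hike & Cathedral Hike, Bridge Hike & Old-Town Visit, Cathedral Hike & Old-Town Visit, Gallery Tasting & Park Photo, Old-Town Visit & Park Photo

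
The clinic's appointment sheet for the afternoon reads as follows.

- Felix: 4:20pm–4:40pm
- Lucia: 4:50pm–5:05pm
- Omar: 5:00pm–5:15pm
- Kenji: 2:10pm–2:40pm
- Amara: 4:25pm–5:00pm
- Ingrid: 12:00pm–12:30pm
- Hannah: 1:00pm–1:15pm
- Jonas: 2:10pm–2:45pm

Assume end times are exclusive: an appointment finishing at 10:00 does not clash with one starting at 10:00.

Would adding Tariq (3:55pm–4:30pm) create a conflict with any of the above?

Yes — it overlaps Amara, Felix

Ingrid: ends 12:30pm at or before Tariq starts 3:55pm → clear.
Hannah: ends 1:15pm at or before Tariq starts 3:55pm → clear.
Kenji: ends 2:40pm at or before Tariq starts 3:55pm → clear.
Jonas: ends 2:45pm at or before Tariq starts 3:55pm → clear.
Felix: starts 4:20pm before Tariq ends 4:30pm, and ends 4:40pm after Tariq starts 3:55pm → overlap.
Amara: starts 4:25pm before Tariq ends 4:30pm, and ends 5:00pm after Tariq starts 3:55pm → overlap.
Lucia: starts 4:50pm at or after Tariq ends 4:30pm → clear.
Omar: starts 5:00pm at or after Tariq ends 4:30pm → clear.
Tariq overlaps Amara, Felix.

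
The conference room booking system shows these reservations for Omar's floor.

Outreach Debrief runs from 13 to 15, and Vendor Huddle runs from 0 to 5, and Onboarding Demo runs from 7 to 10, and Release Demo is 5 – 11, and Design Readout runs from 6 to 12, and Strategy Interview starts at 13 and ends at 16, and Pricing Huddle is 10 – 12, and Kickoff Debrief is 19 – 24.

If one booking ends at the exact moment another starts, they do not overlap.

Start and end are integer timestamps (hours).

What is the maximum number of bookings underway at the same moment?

Sort all start/end points and keep a running count:
0 start Vendor Huddle → 1
5 end Vendor Huddle → 0
5 start Release Demo → 1
6 start Design Readout → 2
7 start Onboarding Demo → 3
10 end Onboarding Demo → 2
10 start Pricing Huddle → 3
11 end Release Demo → 2
12 end Design Readout → 1
12 end Pricing Huddle → 0
13 start Outreach Debrief → 1
13 start Strategy Interview → 2
15 end Outreach Debrief → 1
16 end Strategy Interview → 0
19 start Kickoff Debrief → 1
24 end Kickoff Debrief → 0
Peak is 3, at 7 (Design Readout, Onboarding Demo, Release Demo).

3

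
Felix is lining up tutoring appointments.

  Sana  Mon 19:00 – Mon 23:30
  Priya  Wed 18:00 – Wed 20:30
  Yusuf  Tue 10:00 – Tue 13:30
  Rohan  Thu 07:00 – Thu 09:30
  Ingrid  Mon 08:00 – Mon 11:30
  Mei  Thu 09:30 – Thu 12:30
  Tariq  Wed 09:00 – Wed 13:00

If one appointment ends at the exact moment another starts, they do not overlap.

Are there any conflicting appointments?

Sorted by start: Ingrid, Sana, Yusuf, Tariq, Priya, Rohan, Mei.
Sana starts after Ingrid ends — done with Ingrid.
Yusuf starts after Sana ends — done with Sana.
Tariq starts after Yusuf ends — done with Yusuf.
Priya starts after Tariq ends — done with Tariq.
Rohan starts after Priya ends — done with Priya.
Mei starts exactly when Rohan ends (back-to-back, no overlap).
Every pair is clear; the schedule has no overlaps.

No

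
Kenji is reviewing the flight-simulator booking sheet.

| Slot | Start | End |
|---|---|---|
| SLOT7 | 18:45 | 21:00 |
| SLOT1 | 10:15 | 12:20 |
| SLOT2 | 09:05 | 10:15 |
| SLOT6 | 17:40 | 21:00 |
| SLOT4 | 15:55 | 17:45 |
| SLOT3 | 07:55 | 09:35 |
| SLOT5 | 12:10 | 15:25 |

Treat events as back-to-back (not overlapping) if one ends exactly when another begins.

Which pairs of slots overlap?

Sorted by start: SLOT3, SLOT2, SLOT1, SLOT5, SLOT4, SLOT6, SLOT7.
SLOT2 starts before SLOT3 ends → SLOT3 and SLOT2 overlap.
SLOT1 starts after SLOT3 ends, so nothing later overlaps SLOT3 either.
SLOT1 starts exactly when SLOT2 ends (back-to-back, no overlap), so nothing later overlaps SLOT2 either.
SLOT5 starts before SLOT1 ends → SLOT1 and SLOT5 overlap.
SLOT4 starts after SLOT1 ends, so nothing later overlaps SLOT1 either.
SLOT4 starts after SLOT5 ends, so nothing later overlaps SLOT5 either.
SLOT6 starts before SLOT4 ends → SLOT4 and SLOT6 overlap.
SLOT7 starts after SLOT4 ends.
SLOT7 starts before SLOT6 ends → SLOT6 and SLOT7 overlap.

SLOT1 & SLOT5, SLOT2 & SLOT3, SLOT4 & SLOT6, SLOT6 & SLOT7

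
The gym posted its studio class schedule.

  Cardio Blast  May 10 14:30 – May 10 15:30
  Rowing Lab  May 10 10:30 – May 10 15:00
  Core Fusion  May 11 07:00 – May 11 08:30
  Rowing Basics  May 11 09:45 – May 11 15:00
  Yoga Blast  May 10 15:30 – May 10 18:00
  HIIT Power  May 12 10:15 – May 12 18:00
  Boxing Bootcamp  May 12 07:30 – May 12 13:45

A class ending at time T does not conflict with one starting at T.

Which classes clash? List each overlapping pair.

Boxing Bootcamp & HIIT Power, Cardio Blast & Rowing Lab

Sorted by start: Rowing Lab, Cardio Blast, Yoga Blast, Core Fusion, Rowing Basics, Boxing Bootcamp, HIIT Power.
Cardio Blast starts before Rowing Lab ends → Rowing Lab and Cardio Blast overlap.
Yoga Blast starts after Rowing Lab ends, so nothing later overlaps Rowing Lab either.
Yoga Blast starts exactly when Cardio Blast ends (back-to-back, no overlap), so nothing later overlaps Cardio Blast either.
Core Fusion starts after Yoga Blast ends, so nothing later overlaps Yoga Blast either.
Rowing Basics starts after Core Fusion ends, so nothing later overlaps Core Fusion either.
Boxing Bootcamp starts after Rowing Basics ends, so nothing later overlaps Rowing Basics either.
HIIT Power starts before Boxing Bootcamp ends → Boxing Bootcamp and HIIT Power overlap.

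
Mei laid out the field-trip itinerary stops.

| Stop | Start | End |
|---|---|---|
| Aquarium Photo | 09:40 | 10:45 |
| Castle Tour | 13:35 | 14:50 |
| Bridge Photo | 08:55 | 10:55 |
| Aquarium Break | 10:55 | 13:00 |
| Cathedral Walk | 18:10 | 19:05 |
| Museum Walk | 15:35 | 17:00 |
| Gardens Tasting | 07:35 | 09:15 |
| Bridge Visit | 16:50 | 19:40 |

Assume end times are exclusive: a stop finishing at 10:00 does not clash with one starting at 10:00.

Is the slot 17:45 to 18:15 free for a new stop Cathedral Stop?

No — it overlaps Bridge Visit, Cathedral Walk

Gardens Tasting: ends 09:15 at or before Cathedral Stop starts 17:45 → clear.
Bridge Photo: ends 10:55 at or before Cathedral Stop starts 17:45 → clear.
Aquarium Photo: ends 10:45 at or before Cathedral Stop starts 17:45 → clear.
Aquarium Break: ends 13:00 at or before Cathedral Stop starts 17:45 → clear.
Castle Tour: ends 14:50 at or before Cathedral Stop starts 17:45 → clear.
Museum Walk: ends 17:00 at or before Cathedral Stop starts 17:45 → clear.
Bridge Visit: starts 16:50 before Cathedral Stop ends 18:15, and ends 19:40 after Cathedral Stop starts 17:45 → overlap.
Cathedral Walk: starts 18:10 before Cathedral Stop ends 18:15, and ends 19:05 after Cathedral Stop starts 17:45 → overlap.
Cathedral Stop overlaps Bridge Visit, Cathedral Walk.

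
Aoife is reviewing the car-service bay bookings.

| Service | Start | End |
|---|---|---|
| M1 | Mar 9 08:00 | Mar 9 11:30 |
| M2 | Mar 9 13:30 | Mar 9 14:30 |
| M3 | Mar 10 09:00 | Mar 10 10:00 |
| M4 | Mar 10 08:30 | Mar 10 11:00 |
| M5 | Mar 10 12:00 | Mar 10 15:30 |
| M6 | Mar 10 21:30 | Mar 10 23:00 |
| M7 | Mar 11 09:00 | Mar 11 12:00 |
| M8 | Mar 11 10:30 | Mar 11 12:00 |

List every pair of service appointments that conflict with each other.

Check each pair: they overlap iff neither finishes before the other starts.
Sorted by start: M1, M2, M4, M3, M5, M6, M7, M8.
M2 starts after M1 ends — done with M1.
M4 starts after M2 ends — done with M2.
M3 starts before M4 ends → M4 and M3 overlap.
M5 starts after M4 ends — done with M4.
M5 starts after M3 ends — done with M3.
M6 starts after M5 ends — done with M5.
M7 starts after M6 ends — done with M6.
M8 starts before M7 ends → M7 and M8 overlap.

M3 & M4, M7 & M8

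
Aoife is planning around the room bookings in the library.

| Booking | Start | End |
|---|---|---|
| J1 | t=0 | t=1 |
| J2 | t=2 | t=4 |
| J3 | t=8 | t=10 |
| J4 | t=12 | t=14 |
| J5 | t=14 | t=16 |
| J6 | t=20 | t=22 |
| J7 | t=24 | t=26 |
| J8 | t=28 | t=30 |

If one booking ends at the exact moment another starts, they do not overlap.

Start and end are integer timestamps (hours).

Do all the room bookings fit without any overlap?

Yes

Sorted by start: J1, J2, J3, J4, J5, J6, J7, J8.
J2 starts after J1 ends, so nothing later overlaps J1 either.
J3 starts after J2 ends, so nothing later overlaps J2 either.
J4 starts after J3 ends, so nothing later overlaps J3 either.
J5 starts exactly when J4 ends (back-to-back, no overlap), so nothing later overlaps J4 either.
J6 starts after J5 ends, so nothing later overlaps J5 either.
J7 starts after J6 ends, so nothing later overlaps J6 either.
J8 starts after J7 ends.
Every pair is clear; the schedule has no overlaps.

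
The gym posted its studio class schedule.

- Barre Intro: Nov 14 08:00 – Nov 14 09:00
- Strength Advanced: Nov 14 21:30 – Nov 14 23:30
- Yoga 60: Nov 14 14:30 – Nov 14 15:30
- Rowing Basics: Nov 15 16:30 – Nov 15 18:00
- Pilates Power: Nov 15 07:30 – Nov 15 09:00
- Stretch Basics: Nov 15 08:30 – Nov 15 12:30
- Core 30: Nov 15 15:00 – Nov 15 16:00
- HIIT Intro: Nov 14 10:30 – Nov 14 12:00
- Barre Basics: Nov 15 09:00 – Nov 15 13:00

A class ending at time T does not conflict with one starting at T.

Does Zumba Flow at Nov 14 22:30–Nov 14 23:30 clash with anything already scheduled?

Barre Intro: ends Nov 14 09:00 at or before Zumba Flow starts Nov 14 22:30 → clear.
HIIT Intro: ends Nov 14 12:00 at or before Zumba Flow starts Nov 14 22:30 → clear.
Yoga 60: ends Nov 14 15:30 at or before Zumba Flow starts Nov 14 22:30 → clear.
Strength Advanced: starts Nov 14 21:30 before Zumba Flow ends Nov 14 23:30, and ends Nov 14 23:30 after Zumba Flow starts Nov 14 22:30 → overlap.
Pilates Power: starts Nov 15 07:30 at or after Zumba Flow ends Nov 14 23:30 → clear.
Stretch Basics: starts Nov 15 08:30 at or after Zumba Flow ends Nov 14 23:30 → clear.
Barre Basics: starts Nov 15 09:00 at or after Zumba Flow ends Nov 14 23:30 → clear.
Core 30: starts Nov 15 15:00 at or after Zumba Flow ends Nov 14 23:30 → clear.
Rowing Basics: starts Nov 15 16:30 at or after Zumba Flow ends Nov 14 23:30 → clear.
Zumba Flow overlaps Strength Advanced.

Yes — it overlaps Strength Advanced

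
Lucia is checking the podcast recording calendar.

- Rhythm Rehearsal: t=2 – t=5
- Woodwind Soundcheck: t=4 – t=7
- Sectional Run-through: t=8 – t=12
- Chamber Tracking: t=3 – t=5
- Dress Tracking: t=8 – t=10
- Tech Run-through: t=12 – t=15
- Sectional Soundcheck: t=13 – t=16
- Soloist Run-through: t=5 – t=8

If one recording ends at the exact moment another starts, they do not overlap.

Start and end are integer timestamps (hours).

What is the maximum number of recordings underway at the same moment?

Sweep the timeline, counting +1 at each start and −1 at each end (ends before starts at a tie):
t=2 start Rhythm Rehearsal → 1
t=3 start Chamber Tracking → 2
t=4 start Woodwind Soundcheck → 3
t=5 end Chamber Tracking → 2
t=5 end Rhythm Rehearsal → 1
t=5 start Soloist Run-through → 2
t=7 end Woodwind Soundcheck → 1
t=8 end Soloist Run-through → 0
t=8 start Dress Tracking → 1
t=8 start Sectional Run-through → 2
t=10 end Dress Tracking → 1
t=12 end Sectional Run-through → 0
t=12 start Tech Run-through → 1
t=13 start Sectional Soundcheck → 2
t=15 end Tech Run-through → 1
t=16 end Sectional Soundcheck → 0
Peak is 3, at t=4 (Chamber Tracking, Rhythm Rehearsal, Woodwind Soundcheck).

3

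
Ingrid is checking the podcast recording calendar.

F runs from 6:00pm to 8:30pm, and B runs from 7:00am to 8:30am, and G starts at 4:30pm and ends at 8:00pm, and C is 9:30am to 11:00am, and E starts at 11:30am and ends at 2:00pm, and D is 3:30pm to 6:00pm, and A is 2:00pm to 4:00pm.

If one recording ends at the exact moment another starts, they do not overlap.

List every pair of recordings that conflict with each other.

Check each pair: they overlap iff neither finishes before the other starts.
Sorted by start: B, C, E, A, D, G, F.
C starts after B ends, so B has no further overlaps.
E starts after C ends, so C has no further overlaps.
A starts exactly when E ends (back-to-back, no overlap), so E has no further overlaps.
D starts before A ends → A and D overlap.
G starts after A ends, so A has no further overlaps.
G starts before D ends → D and G overlap.
F starts exactly when D ends (back-to-back, no overlap).
F starts before G ends → G and F overlap.

A & D, D & G, F & G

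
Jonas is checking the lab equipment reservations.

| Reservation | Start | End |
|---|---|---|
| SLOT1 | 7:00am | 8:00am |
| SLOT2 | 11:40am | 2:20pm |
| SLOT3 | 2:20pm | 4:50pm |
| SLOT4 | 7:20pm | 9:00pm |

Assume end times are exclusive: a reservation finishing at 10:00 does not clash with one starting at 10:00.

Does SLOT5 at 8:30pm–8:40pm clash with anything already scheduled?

SLOT1: ends 8:00am at or before SLOT5 starts 8:30pm → clear.
SLOT2: ends 2:20pm at or before SLOT5 starts 8:30pm → clear.
SLOT3: ends 4:50pm at or before SLOT5 starts 8:30pm → clear.
SLOT4: starts 7:20pm before SLOT5 ends 8:40pm, and ends 9:00pm after SLOT5 starts 8:30pm → overlap.
SLOT5 overlaps SLOT4.

Yes — it overlaps SLOT4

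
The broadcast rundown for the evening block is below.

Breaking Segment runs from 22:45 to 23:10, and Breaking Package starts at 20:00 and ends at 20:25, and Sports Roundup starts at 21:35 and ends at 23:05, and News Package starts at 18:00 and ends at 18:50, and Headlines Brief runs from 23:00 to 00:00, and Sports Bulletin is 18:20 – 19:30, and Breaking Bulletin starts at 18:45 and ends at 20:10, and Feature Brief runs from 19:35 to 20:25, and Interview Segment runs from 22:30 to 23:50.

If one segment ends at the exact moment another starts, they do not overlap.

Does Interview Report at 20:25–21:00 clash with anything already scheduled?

No — it doesn't clash with anything

News Package: ends 18:50 at or before Interview Report starts 20:25 → clear.
Sports Bulletin: ends 19:30 at or before Interview Report starts 20:25 → clear.
Breaking Bulletin: ends 20:10 at or before Interview Report starts 20:25 → clear.
Feature Brief: ends 20:25 at or before Interview Report starts 20:25 → clear.
Breaking Package: ends 20:25 at or before Interview Report starts 20:25 → clear.
Sports Roundup: starts 21:35 at or after Interview Report ends 21:00 → clear.
Interview Segment: starts 22:30 at or after Interview Report ends 21:00 → clear.
Breaking Segment: starts 22:45 at or after Interview Report ends 21:00 → clear.
Headlines Brief: starts 23:00 at or after Interview Report ends 21:00 → clear.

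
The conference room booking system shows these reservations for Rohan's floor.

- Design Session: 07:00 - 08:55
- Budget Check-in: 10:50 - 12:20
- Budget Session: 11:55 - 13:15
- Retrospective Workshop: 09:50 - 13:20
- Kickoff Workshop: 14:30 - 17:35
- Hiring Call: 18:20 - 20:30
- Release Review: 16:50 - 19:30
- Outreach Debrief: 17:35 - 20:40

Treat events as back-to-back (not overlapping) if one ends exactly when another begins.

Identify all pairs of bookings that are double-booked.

Budget Check-in & Budget Session, Budget Check-in & Retrospective Workshop, Budget Session & Retrospective Workshop, Hiring Call & Outreach Debrief, Hiring Call & Release Review, Kickoff Workshop & Release Review, Outreach Debrief & Release Review

Sorted by start: Design Session, Retrospective Workshop, Budget Check-in, Budget Session, Kickoff Workshop, Release Review, Outreach Debrief, Hiring Call.
Retrospective Workshop starts after Design Session ends, so nothing later overlaps Design Session either.
Budget Check-in starts before Retrospective Workshop ends → Retrospective Workshop and Budget Check-in overlap.
Budget Session starts before Retrospective Workshop ends → Retrospective Workshop and Budget Session overlap.
Kickoff Workshop starts after Retrospective Workshop ends, so nothing later overlaps Retrospective Workshop either.
Budget Session starts before Budget Check-in ends → Budget Check-in and Budget Session overlap.
Kickoff Workshop starts after Budget Check-in ends, so nothing later overlaps Budget Check-in either.
Kickoff Workshop starts after Budget Session ends, so nothing later overlaps Budget Session either.
Release Review starts before Kickoff Workshop ends → Kickoff Workshop and Release Review overlap.
Outreach Debrief starts exactly when Kickoff Workshop ends (back-to-back, no overlap), so nothing later overlaps Kickoff Workshop either.
Outreach Debrief starts before Release Review ends → Release Review and Outreach Debrief overlap.
Hiring Call starts before Release Review ends → Release Review and Hiring Call overlap.
Hiring Call starts before Outreach Debrief ends → Outreach Debrief and Hiring Call overlap.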